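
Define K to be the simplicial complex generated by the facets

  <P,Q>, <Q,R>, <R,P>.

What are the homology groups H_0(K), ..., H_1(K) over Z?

We work with the vertex ordering P < Q < R. The simplices of K, each written with vertices in increasing order, are:

  0-simplices (3): P, Q, R
  1-simplices (3): PQ, PR, QR

Hence C_0 ≅ Z^3, C_1 ≅ Z^3.

The boundary map ∂_1: C_1 → C_0 sends each edge [p,q] (with p < q) to q − p.
The resulting 3×3 matrix has rank 2, and its Smith normal form has invariant factors (1,1).

Reading off H_k = ker ∂_k / im ∂_{k+1}:

  H_0: rank C_0 − rank ∂_1 = 3 − 2 = 1, and the invariant factors of ∂_1 are all 1, so H_0 = Z.
  H_1: rank ker ∂_1 − rank ∂_2 = (3 − 2) − 0 = 1, and there is no ∂_2, so H_1 = Z.

H_0 = Z,  H_1 = Z.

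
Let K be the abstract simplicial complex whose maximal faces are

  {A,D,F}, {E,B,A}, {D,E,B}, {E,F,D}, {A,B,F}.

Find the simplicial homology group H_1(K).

Order the vertices as A < B < D < E < F. Listing each simplex with vertices in this order, K has dimension 2 with simplices:

  0-simplices (5): A, B, D, E, F
  1-simplices (10): AB, AD, AE, AF, BD, BE, BF, DE, DF, EF
  2-simplices (5): ABE, ABF, ADF, BDE, DEF

so the chain groups are C_0 ≅ Z^5, C_1 ≅ Z^10, C_2 ≅ Z^5.

∂_1: C_1 → C_0 is given by ∂[p,q] = [q] − [p].
As a 5×10 matrix over Z this has rank 4, with invariant factors (1,1,1,1).

Boundary ∂_2: C_2 → C_1 maps a triangle to the signed sum of its edges. For instance
  ∂ADF = DF − AF + AD,
  ∂ABE = BE − AE + AB.
The 10×5 boundary matrix has rank 5 and Smith normal form diag(1,1,1,1,1).

From H_k ≅ ker(∂_k) / im(∂_{k+1}) we obtain:

  H_1: rank ker ∂_1 − rank ∂_2 = (10 − 4) − 5 = 1, and the invariant factors of ∂_2 are all 1, so H_1 ≅ Z.

(K is a triangulation of the Möbius band.)

H_1 = Z.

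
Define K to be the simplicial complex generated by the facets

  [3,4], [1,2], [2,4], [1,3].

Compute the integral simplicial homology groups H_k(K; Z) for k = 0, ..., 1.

K has 4 vertices, 4 edges.
rank ∂_0 = 0, rank ∂_1 = 3 ⇒ b_0 = 4 − 0 − 3 = 1; all invariant factors of ∂_1 are 1 so no torsion. So H_0 ≅ Z.
rank ∂_1 = 3, rank ∂_2 = 0 ⇒ b_1 = 4 − 3 − 0 = 1. So H_1 ≅ Z.

H_0 ≅ Z,  H_1 ≅ Z.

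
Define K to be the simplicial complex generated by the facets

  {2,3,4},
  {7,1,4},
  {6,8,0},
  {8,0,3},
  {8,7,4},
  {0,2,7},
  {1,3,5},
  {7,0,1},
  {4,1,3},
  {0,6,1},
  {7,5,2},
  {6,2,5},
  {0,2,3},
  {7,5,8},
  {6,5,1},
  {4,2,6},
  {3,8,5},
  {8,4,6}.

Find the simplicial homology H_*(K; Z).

We work with the vertex ordering 0 < 1 < 2 < 3 < 4 < 5 < 6 < 7 < 8. The simplices of K, each written with vertices in increasing order, are:

  0-simplices (9): [0], [1], [2], [3], [4], [5], [6], [7], [8]
  1-simplices (27): (27 of them)
  2-simplices (18): [0,1,6], [0,1,7], [0,2,3], [0,2,7], [0,3,8], [0,6,8], [1,3,4], [1,3,5], [1,4,7], [1,5,6], [2,3,4], [2,4,6], [2,5,6], [2,5,7], [3,5,8], [4,6,8], [4,7,8], [5,7,8]

so the chain groups are C_0 ≅ Z^9, C_1 ≅ Z^27, C_2 ≅ Z^18.

The boundary map ∂_1: C_1 → C_0 maps an edge to its endpoints' difference, ∂[p,q] = q − p.
As a 9×27 matrix over Z this has rank 8, with invariant factors (1,1,1,1,1,1,1,1).

∂_2: C_2 → C_1 acts by ∂[p,q,r] = [q,r] − [p,r] + [p,q]. For instance
  ∂[3,5,8] = [5,8] − [3,8] + [3,5],
  ∂[5,7,8] = [7,8] − [5,8] + [5,7].
The 27×18 boundary matrix has rank 17 and Smith normal form diag(1,1,1,1,1,1,1,1,1,1,1,1,1,1,1,1,1).

From H_k ≅ ker(∂_k) / im(∂_{k+1}) we obtain:

  H_0: rank C_0 − rank ∂_1 = 9 − 8 = 1, and the invariant factors of ∂_1 are all 1, so H_0 = Z.
  H_1: rank ker ∂_1 − rank ∂_2 = (27 − 8) − 17 = 2, and the invariant factors of ∂_2 are all 1, so H_1 = Z^2.
  H_2: rank ker ∂_2 − rank ∂_3 = (18 − 17) − 0 = 1, and there is no ∂_3, so H_2 = Z.

H_0 ≅ Z,  H_1 ≅ Z^2,  H_2 ≅ Z.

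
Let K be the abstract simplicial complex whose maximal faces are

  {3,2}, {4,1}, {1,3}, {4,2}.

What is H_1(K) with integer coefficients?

Take the total order 1 < 2 < 3 < 4 on the vertex set. Then K (dimension 1) consists of the simplices:

  0-simplices (4): [1], [2], [3], [4]
  1-simplices (4): [1,3], [1,4], [2,3], [2,4]

giving chain groups C_0 ≅ Z^4, C_1 ≅ Z^4.

The boundary map ∂_1: C_1 → C_0 is given by ∂[p,q] = [q] − [p]. For instance
  ∂[1,4] = [4] − [1].
The 4×4 boundary matrix has rank 3 and Smith normal form diag(1,1,1).

From H_k ≅ ker(∂_k) / im(∂_{k+1}) we obtain:

  H_1: rank ker ∂_1 − rank ∂_2 = (4 − 3) − 0 = 1, and there is no ∂_2, so H_1 ≅ Z.

(K is a triangulation of the circle S^1.)

H_1 = Z.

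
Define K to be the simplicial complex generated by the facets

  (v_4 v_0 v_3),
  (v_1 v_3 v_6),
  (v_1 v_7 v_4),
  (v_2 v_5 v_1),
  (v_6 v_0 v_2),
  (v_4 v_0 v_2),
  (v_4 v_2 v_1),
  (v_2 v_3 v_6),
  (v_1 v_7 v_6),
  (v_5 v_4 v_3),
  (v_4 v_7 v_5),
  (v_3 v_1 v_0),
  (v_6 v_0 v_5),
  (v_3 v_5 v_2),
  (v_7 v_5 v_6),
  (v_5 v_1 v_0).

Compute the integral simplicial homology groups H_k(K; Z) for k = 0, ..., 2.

H_0 = Z,  H_1 = Z^2,  H_2 = Z.

Order the vertices as v_0 < v_1 < v_2 < v_3 < v_4 < v_5 < v_6 < v_7. Listing each simplex with vertices in this order, K has dimension 2 with simplices:

  0-simplices (8): [v_0], [v_1], [v_2], [v_3], [v_4], [v_5], [v_6], [v_7]
  1-simplices (24): (24 of them)
  2-simplices (16): (16 of them)

giving chain groups C_0 ≅ Z^8, C_1 ≅ Z^24, C_2 ≅ Z^16.

The boundary map ∂_1: C_1 → C_0 maps an edge to its endpoints' difference, ∂[p,q] = q − p. For instance
  ∂[v_0,v_1] = [v_1] − [v_0].
This gives a 8×24 integer matrix of rank 7; reducing to Smith normal form yields diagonal entries (1,1,1,1,1,1,1).

Boundary ∂_2: C_2 → C_1 acts by ∂[p,q,r] = [q,r] − [p,r] + [p,q]. For instance
  ∂[v_0,v_5,v_6] = [v_5,v_6] − [v_0,v_6] + [v_0,v_5],
  ∂[v_0,v_1,v_5] = [v_1,v_5] − [v_0,v_5] + [v_0,v_1].
This gives a 24×16 integer matrix of rank 15; reducing to Smith normal form yields diagonal entries (1,1,1,1,1,1,1,1,1,1,1,1,1,1,1).

From H_k ≅ ker(∂_k) / im(∂_{k+1}) we obtain:

  H_0: rank C_0 − rank ∂_1 = 8 − 7 = 1, and the invariant factors of ∂_1 are all 1, so H_0 = Z.
  H_1: rank ker ∂_1 − rank ∂_2 = (24 − 7) − 15 = 2, and the invariant factors of ∂_2 are all 1, so H_1 = Z^2.
  H_2: rank ker ∂_2 − rank ∂_3 = (16 − 15) − 0 = 1, and there is no ∂_3, so H_2 = Z.

As a check, the Euler characteristic is 8 − 24 + 16 = 0, which agrees with 1 − 2 + 1 = 0.
(K is a triangulation of the torus T^2.)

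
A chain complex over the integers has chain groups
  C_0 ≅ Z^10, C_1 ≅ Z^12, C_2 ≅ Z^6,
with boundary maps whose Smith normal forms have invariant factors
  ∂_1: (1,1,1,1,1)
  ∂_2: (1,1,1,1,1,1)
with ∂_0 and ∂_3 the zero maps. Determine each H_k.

H_0 = Z^5,  H_1 = Z,  H_2 = 0.

H_0: b_0 = 10 − 0 − 5 = 5; torsion from ∂_1 factors > 1: none. So H_0 = Z^5.
H_1: b_1 = 12 − 5 − 6 = 1; torsion from ∂_2 factors > 1: none. So H_1 = Z.
H_2: b_2 = 6 − 6 − 0 = 0; torsion from ∂_3 factors > 1: none. So H_2 = 0.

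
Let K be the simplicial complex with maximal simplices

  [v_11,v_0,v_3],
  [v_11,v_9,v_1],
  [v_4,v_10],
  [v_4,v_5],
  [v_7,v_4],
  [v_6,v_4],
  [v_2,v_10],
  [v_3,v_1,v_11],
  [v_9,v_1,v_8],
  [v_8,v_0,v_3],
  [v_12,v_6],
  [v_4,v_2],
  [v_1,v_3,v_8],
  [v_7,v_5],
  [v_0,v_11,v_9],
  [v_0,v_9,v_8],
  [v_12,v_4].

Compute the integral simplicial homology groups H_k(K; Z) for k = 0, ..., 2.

H_0 = Z^2,  H_1 = Z^3,  H_2 = Z.

Order the vertices as v_0 < v_1 < v_2 < v_3 < v_4 < v_5 < v_6 < v_7 < v_8 < v_9 < v_10 < v_11 < v_12. Listing each simplex with vertices in this order, K has dimension 2 with simplices:

  0-simplices (13): [v_0], [v_1], [v_2], [v_3], [v_4], [v_5], [v_6], [v_7], [v_8], [v_9], [v_10], [v_11], [v_12]
  1-simplices (21): (21 of them)
  2-simplices (8): [v_0,v_3,v_8], [v_0,v_3,v_11], [v_0,v_8,v_9], [v_0,v_9,v_11], [v_1,v_3,v_8], [v_1,v_3,v_11], [v_1,v_8,v_9], [v_1,v_9,v_11]

so the chain groups are C_0 ≅ Z^13, C_1 ≅ Z^21, C_2 ≅ Z^8.

∂_1: C_1 → C_0 sends each edge [p,q] (with p < q) to q − p. For instance
  ∂[v_0,v_9] = [v_9] − [v_0].
As a 13×21 matrix over Z this has rank 11, with invariant factors (1,1,1,1,1,1,1,1,1,1,1).

∂_2: C_2 → C_1 acts by ∂[p,q,r] = [q,r] − [p,r] + [p,q]. For instance
  ∂[v_1,v_3,v_11] = [v_3,v_11] − [v_1,v_11] + [v_1,v_3],
  ∂[v_0,v_8,v_9] = [v_8,v_9] − [v_0,v_9] + [v_0,v_8].
This gives a 21×8 integer matrix of rank 7; reducing to Smith normal form yields diagonal entries (1,1,1,1,1,1,1).

Now H_k = ker ∂_k / im ∂_{k+1}, so:

  H_0: rank C_0 − rank ∂_1 = 13 − 11 = 2, and the invariant factors of ∂_1 are all 1, so H_0 = Z^2.
  H_1: rank ker ∂_1 − rank ∂_2 = (21 − 11) − 7 = 3, and the invariant factors of ∂_2 are all 1, so H_1 = Z^3.
  H_2: rank ker ∂_2 − rank ∂_3 = (8 − 7) − 0 = 1, and there is no ∂_3, so H_2 = Z.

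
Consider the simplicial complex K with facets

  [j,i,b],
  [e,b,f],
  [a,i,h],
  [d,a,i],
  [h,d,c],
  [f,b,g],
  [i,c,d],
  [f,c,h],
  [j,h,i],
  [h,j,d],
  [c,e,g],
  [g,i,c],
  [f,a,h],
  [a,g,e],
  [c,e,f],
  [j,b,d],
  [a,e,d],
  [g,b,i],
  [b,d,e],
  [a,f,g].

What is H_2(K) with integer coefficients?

H_2 = 0.

Take the total order a < b < c < d < e < f < g < h < i < j on the vertex set. Then K (dimension 2) consists of the simplices:

  0-simplices (10): a, b, c, d, e, f, g, h, i, j
  1-simplices (30): ad, ae, af, ag, ah, ai, bd, be, bf, bg, bi, bj, cd, ce, cf, cg, ch, ci, de, dh, di, dj, ef, eg, fg, fh, gi, hi, hj, ij
  2-simplices (20): ade, adi, aeg, afg, afh, ahi, bde, bdj, bef, bfg, bgi, bij, cdh, cdi, cef, ceg, cfh, cgi, dhj, hij

giving chain groups C_0 ≅ Z^10, C_1 ≅ Z^30, C_2 ≅ Z^20.

The boundary map ∂_1: C_1 → C_0 sends each edge [p,q] (with p < q) to q − p. For instance
  ∂dh = h − d.
The resulting 10×30 matrix has rank 9, and its Smith normal form has invariant factors (1,1,1,1,1,1,1,1,1).

The boundary map ∂_2: C_2 → C_1 acts by ∂[p,q,r] = [q,r] − [p,r] + [p,q]. For instance
  ∂ceg = eg − cg + ce,
  ∂ahi = hi − ai + ah.
The resulting 30×20 matrix has rank 20, and its Smith normal form has invariant factors (1,1,1,1,1,1,1,1,1,1,1,1,1,1,1,1,1,1,1,2).

Now H_k = ker ∂_k / im ∂_{k+1}, so:

  H_2: rank ker ∂_2 − rank ∂_3 = (20 − 20) − 0 = 0, and there is no ∂_3, so H_2 ≅ 0.

(K is a triangulation of the Klein bottle.)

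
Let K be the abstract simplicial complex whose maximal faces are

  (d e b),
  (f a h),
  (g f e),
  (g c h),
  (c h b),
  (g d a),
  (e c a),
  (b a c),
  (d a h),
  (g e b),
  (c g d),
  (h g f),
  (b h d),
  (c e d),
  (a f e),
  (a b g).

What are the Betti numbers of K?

Order the vertices as a < b < c < d < e < f < g < h. Listing each simplex with vertices in this order, K has dimension 2 with simplices:

  0-simplices (8): a, b, c, d, e, f, g, h
  1-simplices (24): ab, ac, ad, ae, af, ag, ah, bc, bd, be, bg, bh, cd, ce, cg, ch, de, dg, dh, ef, eg, fg, fh, gh
  2-simplices (16): abc, abg, ace, adg, adh, aef, afh, bch, bde, bdh, beg, cde, cdg, cgh, efg, fgh

so the chain groups are C_0 ≅ Z^8, C_1 ≅ Z^24, C_2 ≅ Z^16.

Boundary ∂_1: C_1 → C_0 maps an edge to its endpoints' difference, ∂[p,q] = q − p.
The resulting 8×24 matrix has rank 7, and its Smith normal form has invariant factors (1,1,1,1,1,1,1).

Boundary ∂_2: C_2 → C_1 maps a triangle to the signed sum of its edges. For instance
  ∂abc = bc − ac + ab,
  ∂cgh = gh − ch + cg.
The resulting 24×16 matrix has rank 15, and its Smith normal form has invariant factors (1,1,1,1,1,1,1,1,1,1,1,1,1,1,1).

Computing H_k = (kernel of ∂_k) / (image of ∂_{k+1}):

  H_0: rank C_0 − rank ∂_1 = 8 − 7 = 1, and the invariant factors of ∂_1 are all 1, so H_0 ≅ Z.
  H_1: rank ker ∂_1 − rank ∂_2 = (24 − 7) − 15 = 2, and the invariant factors of ∂_2 are all 1, so H_1 ≅ Z^2.
  H_2: rank ker ∂_2 − rank ∂_3 = (16 − 15) − 0 = 1, and there is no ∂_3, so H_2 ≅ Z.

Hence the Betti numbers are b_0 = 1, b_1 = 2, b_2 = 1.

b_0 = 1, b_1 = 2, b_2 = 1.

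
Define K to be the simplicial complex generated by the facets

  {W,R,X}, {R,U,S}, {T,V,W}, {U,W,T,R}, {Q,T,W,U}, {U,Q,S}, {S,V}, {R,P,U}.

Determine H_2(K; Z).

H_2 ≅ 0.

We work with the vertex ordering P < Q < R < S < T < U < V < W < X. The simplices of K, each written with vertices in increasing order, are:

  0-simplices (9): P, Q, R, S, T, U, V, W, X
  1-simplices (19): PR, PU, QS, QT, QU, QW, RS, RT, RU, RW, RX, SU, SV, TU, TV, TW, UW, VW, WX
  2-simplices (12): PRU, QSU, QTU, QTW, QUW, RSU, RTU, RTW, RUW, RWX, TUW, TVW
  3-simplices (2): QTUW, RTUW

so the chain groups are C_0 ≅ Z^9, C_1 ≅ Z^19, C_2 ≅ Z^12, C_3 ≅ Z^2.

∂_1: C_1 → C_0 sends each edge [p,q] (with p < q) to q − p. For instance
  ∂TU = U − T.
This gives a 9×19 integer matrix of rank 8; reducing to Smith normal form yields diagonal entries (1,1,1,1,1,1,1,1).

The boundary map ∂_2: C_2 → C_1 maps a triangle to the signed sum of its edges. For instance
  ∂QTU = TU − QU + QT,
  ∂RTW = TW − RW + RT.
The resulting 19×12 matrix has rank 10, and its Smith normal form has invariant factors (1,1,1,1,1,1,1,1,1,1).

Boundary ∂_3: C_3 → C_2 sends each 3-simplex σ to the alternating sum Σ_i (−1)^i (σ with its i-th vertex removed). For instance
  ∂QTUW = TUW − QUW + QTW − QTU,
  ∂RTUW = TUW − RUW + RTW − RTU.
The resulting 12×2 matrix has rank 2, and its Smith normal form has invariant factors (1,1).

Now H_k = ker ∂_k / im ∂_{k+1}, so:

  H_2: rank ker ∂_2 − rank ∂_3 = (12 − 10) − 2 = 0, and the invariant factors of ∂_3 are all 1, so H_2 = 0.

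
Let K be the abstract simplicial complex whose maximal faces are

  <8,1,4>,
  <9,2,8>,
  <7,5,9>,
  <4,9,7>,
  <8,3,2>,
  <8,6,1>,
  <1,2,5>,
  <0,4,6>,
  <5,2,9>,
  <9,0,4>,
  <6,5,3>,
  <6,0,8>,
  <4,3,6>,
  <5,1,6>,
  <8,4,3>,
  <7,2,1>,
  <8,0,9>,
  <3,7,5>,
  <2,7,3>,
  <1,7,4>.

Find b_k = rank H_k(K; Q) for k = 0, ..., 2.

K has 10 vertices, 30 edges, 20 triangles.
rank ∂_0 = 0, rank ∂_1 = 9 ⇒ b_0 = 10 − 0 − 9 = 1; all invariant factors of ∂_1 are 1 so no torsion. So H_0 = Z.
rank ∂_1 = 9, rank ∂_2 = 20 ⇒ b_1 = 30 − 9 − 20 = 1; ∂_2 has invariant factor(s) [2] giving torsion. So H_1 = Z ⊕ Z/2Z.
rank ∂_2 = 20, rank ∂_3 = 0 ⇒ b_2 = 20 − 20 − 0 = 0. So H_2 = 0.

b_0 = 1, b_1 = 1, b_2 = 0.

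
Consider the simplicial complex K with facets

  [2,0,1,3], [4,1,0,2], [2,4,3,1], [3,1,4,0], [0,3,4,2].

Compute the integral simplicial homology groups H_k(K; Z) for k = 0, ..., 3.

H_0 = Z,  H_1 = 0,  H_2 = 0,  H_3 = Z.

Fix the vertex order 0 < 1 < 2 < 3 < 4 and write every simplex with vertices in increasing order. Then dim K = 3 and the simplices of K are:

  0-simplices (5): [0], [1], [2], [3], [4]
  1-simplices (10): [0,1], [0,2], [0,3], [0,4], [1,2], [1,3], [1,4], [2,3], [2,4], [3,4]
  2-simplices (10): [0,1,2], [0,1,3], [0,1,4], [0,2,3], [0,2,4], [0,3,4], [1,2,3], [1,2,4], [1,3,4], [2,3,4]
  3-simplices (5): [0,1,2,3], [0,1,2,4], [0,1,3,4], [0,2,3,4], [1,2,3,4]

Hence C_0 ≅ Z^5, C_1 ≅ Z^10, C_2 ≅ Z^10, C_3 ≅ Z^5.

∂_1: C_1 → C_0 sends each edge [p,q] (with p < q) to q − p.
The resulting 5×10 matrix has rank 4, and its Smith normal form has invariant factors (1,1,1,1).

The boundary map ∂_2: C_2 → C_1 maps a triangle to the signed sum of its edges. For instance
  ∂[1,2,3] = [2,3] − [1,3] + [1,2],
  ∂[0,1,3] = [1,3] − [0,3] + [0,1].
This gives a 10×10 integer matrix of rank 6; reducing to Smith normal form yields diagonal entries (1,1,1,1,1,1).

The boundary map ∂_3: C_3 → C_2 sends each 3-simplex σ to the alternating sum Σ_i (−1)^i (σ with its i-th vertex removed). For instance
  ∂[1,2,3,4] = [2,3,4] − [1,3,4] + [1,2,4] − [1,2,3],
  ∂[0,1,2,3] = [1,2,3] − [0,2,3] + [0,1,3] − [0,1,2].
The resulting 10×5 matrix has rank 4, and its Smith normal form has invariant factors (1,1,1,1).

Reading off H_k = ker ∂_k / im ∂_{k+1}:

  H_0: rank C_0 − rank ∂_1 = 5 − 4 = 1, and the invariant factors of ∂_1 are all 1, so H_0 ≅ Z.
  H_1: rank ker ∂_1 − rank ∂_2 = (10 − 4) − 6 = 0, and the invariant factors of ∂_2 are all 1, so H_1 ≅ 0.
  H_2: rank ker ∂_2 − rank ∂_3 = (10 − 6) − 4 = 0, and the invariant factors of ∂_3 are all 1, so H_2 ≅ 0.
  H_3: rank ker ∂_3 − rank ∂_4 = (5 − 4) − 0 = 1, and there is no ∂_4, so H_3 ≅ Z.

As a check, the Euler characteristic is 5 − 10 + 10 − 5 = 0, which agrees with 1 − 0 + 0 − 1 = 0.
(K is a triangulation of the 3-sphere S^3.)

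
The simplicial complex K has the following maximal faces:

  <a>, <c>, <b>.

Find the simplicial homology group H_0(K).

H_0 = Z^3.

We work with the vertex ordering a < b < c. The simplices of K, each written with vertices in increasing order, are:

  0-simplices (3): a, b, c

so the chain groups are C_0 ≅ Z^3.

Now H_k = ker ∂_k / im ∂_{k+1}, so:

  H_0: rank C_0 − rank ∂_1 = 3 − 0 = 3, and there is no ∂_1, so H_0 ≅ Z^3.

(K is a triangulation of a set of 3 points.)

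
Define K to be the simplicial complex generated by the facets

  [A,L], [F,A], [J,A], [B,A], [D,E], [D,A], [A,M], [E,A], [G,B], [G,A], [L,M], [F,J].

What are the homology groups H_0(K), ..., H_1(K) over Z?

H_0 ≅ Z,  H_1 ≅ Z^4.

K has 9 vertices, 12 edges.
rank ∂_0 = 0, rank ∂_1 = 8 ⇒ b_0 = 9 − 0 − 8 = 1; all invariant factors of ∂_1 are 1 so no torsion. So H_0 ≅ Z.
rank ∂_1 = 8, rank ∂_2 = 0 ⇒ b_1 = 12 − 8 − 0 = 4. So H_1 ≅ Z^4.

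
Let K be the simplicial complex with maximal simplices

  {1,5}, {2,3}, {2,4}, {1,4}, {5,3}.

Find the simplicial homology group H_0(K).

H_0 = Z.

We work with the vertex ordering 1 < 2 < 3 < 4 < 5. The simplices of K, each written with vertices in increasing order, are:

  0-simplices (5): [1], [2], [3], [4], [5]
  1-simplices (5): [1,4], [1,5], [2,3], [2,4], [3,5]

Hence C_0 ≅ Z^5, C_1 ≅ Z^5.

Boundary ∂_1: C_1 → C_0 maps an edge to its endpoints' difference, ∂[p,q] = q − p.
The resulting 5×5 matrix has rank 4, and its Smith normal form has invariant factors (1,1,1,1).

Now H_k = ker ∂_k / im ∂_{k+1}, so:

  H_0: rank C_0 − rank ∂_1 = 5 − 4 = 1, and the invariant factors of ∂_1 are all 1, so H_0 ≅ Z.

(K is a triangulation of the circle S^1.)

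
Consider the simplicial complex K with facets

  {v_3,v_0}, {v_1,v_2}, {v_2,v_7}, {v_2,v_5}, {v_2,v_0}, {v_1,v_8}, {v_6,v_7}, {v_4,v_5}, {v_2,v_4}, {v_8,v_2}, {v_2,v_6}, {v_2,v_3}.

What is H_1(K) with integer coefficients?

H_1 ≅ Z^4.

K has 9 vertices, 12 edges.
rank ∂_1 = 8, rank ∂_2 = 0 ⇒ b_1 = 12 − 8 − 0 = 4. So H_1 ≅ Z^4.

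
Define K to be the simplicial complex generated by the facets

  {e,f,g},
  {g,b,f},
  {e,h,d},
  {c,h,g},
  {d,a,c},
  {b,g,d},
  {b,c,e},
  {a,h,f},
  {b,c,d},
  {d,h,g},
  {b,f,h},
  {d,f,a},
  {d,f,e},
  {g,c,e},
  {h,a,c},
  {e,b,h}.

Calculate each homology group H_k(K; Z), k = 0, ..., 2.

Take the total order a < b < c < d < e < f < g < h on the vertex set. Then K (dimension 2) consists of the simplices:

  0-simplices (8): a, b, c, d, e, f, g, h
  1-simplices (24): ac, ad, af, ah, bc, bd, be, bf, bg, bh, cd, ce, cg, ch, de, df, dg, dh, ef, eg, eh, fg, fh, gh
  2-simplices (16): acd, ach, adf, afh, bcd, bce, bdg, beh, bfg, bfh, ceg, cgh, def, deh, dgh, efg

giving chain groups C_0 ≅ Z^8, C_1 ≅ Z^24, C_2 ≅ Z^16.

∂_1: C_1 → C_0 maps an edge to its endpoints' difference, ∂[p,q] = q − p. For instance
  ∂ce = e − c.
As a 8×24 matrix over Z this has rank 7, with invariant factors (1,1,1,1,1,1,1).

The boundary map ∂_2: C_2 → C_1 acts by ∂[p,q,r] = [q,r] − [p,r] + [p,q]. For instance
  ∂def = ef − df + de,
  ∂bdg = dg − bg + bd.
The resulting 24×16 matrix has rank 15, and its Smith normal form has invariant factors (1,1,1,1,1,1,1,1,1,1,1,1,1,1,1).

From H_k ≅ ker(∂_k) / im(∂_{k+1}) we obtain:

  H_0: rank C_0 − rank ∂_1 = 8 − 7 = 1, and the invariant factors of ∂_1 are all 1, so H_0 ≅ Z.
  H_1: rank ker ∂_1 − rank ∂_2 = (24 − 7) − 15 = 2, and the invariant factors of ∂_2 are all 1, so H_1 ≅ Z^2.
  H_2: rank ker ∂_2 − rank ∂_3 = (16 − 15) − 0 = 1, and there is no ∂_3, so H_2 ≅ Z.

As a check, the Euler characteristic is 8 − 24 + 16 = 0, which agrees with 1 − 2 + 1 = 0.

H_0 ≅ Z,  H_1 ≅ Z^2,  H_2 ≅ Z.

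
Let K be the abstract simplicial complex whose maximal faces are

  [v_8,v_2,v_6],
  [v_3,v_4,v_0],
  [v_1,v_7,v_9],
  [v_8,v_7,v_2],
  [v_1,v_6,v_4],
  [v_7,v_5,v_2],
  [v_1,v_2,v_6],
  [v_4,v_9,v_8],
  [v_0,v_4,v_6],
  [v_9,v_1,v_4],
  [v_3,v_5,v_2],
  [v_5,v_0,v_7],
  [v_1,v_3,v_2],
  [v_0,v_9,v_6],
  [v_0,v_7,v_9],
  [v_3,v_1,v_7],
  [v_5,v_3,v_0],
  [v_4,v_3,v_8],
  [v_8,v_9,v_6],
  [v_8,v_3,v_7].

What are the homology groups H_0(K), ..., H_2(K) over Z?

Fix the vertex order v_0 < v_1 < v_2 < v_3 < v_4 < v_5 < v_6 < v_7 < v_8 < v_9 and write every simplex with vertices in increasing order. Then dim K = 2 and the simplices of K are:

  0-simplices (10): [v_0], [v_1], [v_2], [v_3], [v_4], [v_5], [v_6], [v_7], [v_8], [v_9]
  1-simplices (30): (30 of them)
  2-simplices (20): (20 of them)

giving chain groups C_0 ≅ Z^10, C_1 ≅ Z^30, C_2 ≅ Z^20.

∂_1: C_1 → C_0 maps an edge to its endpoints' difference, ∂[p,q] = q − p. For instance
  ∂[v_1,v_7] = [v_7] − [v_1].
The resulting 10×30 matrix has rank 9, and its Smith normal form has invariant factors (1,1,1,1,1,1,1,1,1).

∂_2: C_2 → C_1 acts by ∂[p,q,r] = [q,r] − [p,r] + [p,q]. For instance
  ∂[v_3,v_7,v_8] = [v_7,v_8] − [v_3,v_8] + [v_3,v_7],
  ∂[v_1,v_4,v_6] = [v_4,v_6] − [v_1,v_6] + [v_1,v_4].
This gives a 30×20 integer matrix of rank 20; reducing to Smith normal form yields diagonal entries (1,1,1,1,1,1,1,1,1,1,1,1,1,1,1,1,1,1,1,2).

Now H_k = ker ∂_k / im ∂_{k+1}, so:

  H_0: rank C_0 − rank ∂_1 = 10 − 9 = 1, and the invariant factors of ∂_1 are all 1, so H_0 = Z.
  H_1: rank ker ∂_1 − rank ∂_2 = (30 − 9) − 20 = 1, and ∂_2 has invariant factor 2 > 1, so H_1 = Z ⊕ Z/2Z.
  H_2: rank ker ∂_2 − rank ∂_3 = (20 − 20) − 0 = 0, and there is no ∂_3, so H_2 = 0.

As a check, the Euler characteristic is 10 − 30 + 20 = 0, which agrees with 1 − 1 + 0 = 0.

H_0 = Z,  H_1 = Z ⊕ Z/2Z,  H_2 = 0.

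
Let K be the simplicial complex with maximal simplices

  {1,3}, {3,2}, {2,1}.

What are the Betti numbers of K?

b_0 = 1, b_1 = 1.

We work with the vertex ordering 1 < 2 < 3. The simplices of K, each written with vertices in increasing order, are:

  0-simplices (3): [1], [2], [3]
  1-simplices (3): [1,2], [1,3], [2,3]

Hence C_0 ≅ Z^3, C_1 ≅ Z^3.

The boundary map ∂_1: C_1 → C_0 sends each edge [p,q] (with p < q) to q − p.
The 3×3 boundary matrix has rank 2 and Smith normal form diag(1,1).

Computing H_k = (kernel of ∂_k) / (image of ∂_{k+1}):

  H_0: rank C_0 − rank ∂_1 = 3 − 2 = 1, and the invariant factors of ∂_1 are all 1, so H_0 = Z.
  H_1: rank ker ∂_1 − rank ∂_2 = (3 − 2) − 0 = 1, and there is no ∂_2, so H_1 = Z.

Hence the Betti numbers are b_0 = 1, b_1 = 1.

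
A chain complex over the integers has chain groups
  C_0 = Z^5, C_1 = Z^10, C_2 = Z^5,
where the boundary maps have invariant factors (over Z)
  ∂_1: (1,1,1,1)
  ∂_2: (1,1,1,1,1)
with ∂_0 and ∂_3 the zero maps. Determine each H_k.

H_0: b_0 = 5 − 0 − 4 = 1; torsion from ∂_1 factors > 1: none. So H_0 ≅ Z.
H_1: b_1 = 10 − 4 − 5 = 1; torsion from ∂_2 factors > 1: none. So H_1 ≅ Z.
H_2: b_2 = 5 − 5 − 0 = 0; torsion from ∂_3 factors > 1: none. So H_2 ≅ 0.

H_0 ≅ Z,  H_1 ≅ Z,  H_2 = 0.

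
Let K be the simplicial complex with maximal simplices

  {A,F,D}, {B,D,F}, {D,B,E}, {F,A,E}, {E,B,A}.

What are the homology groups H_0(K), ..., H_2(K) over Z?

Order the vertices as A < B < D < E < F. Listing each simplex with vertices in this order, K has dimension 2 with simplices:

  0-simplices (5): A, B, D, E, F
  1-simplices (10): AB, AD, AE, AF, BD, BE, BF, DE, DF, EF
  2-simplices (5): ABE, ADF, AEF, BDE, BDF

Hence C_0 ≅ Z^5, C_1 ≅ Z^10, C_2 ≅ Z^5.

The boundary map ∂_1: C_1 → C_0 sends each edge [p,q] (with p < q) to q − p.
The resulting 5×10 matrix has rank 4, and its Smith normal form has invariant factors (1,1,1,1).

∂_2: C_2 → C_1 sends each 2-simplex [p,q,r] to [q,r] − [p,r] + [p,q]. For instance
  ∂ABE = BE − AE + AB,
  ∂ADF = DF − AF + AD.
As a 10×5 matrix over Z this has rank 5, with invariant factors (1,1,1,1,1).

From H_k ≅ ker(∂_k) / im(∂_{k+1}) we obtain:

  H_0: rank C_0 − rank ∂_1 = 5 − 4 = 1, and the invariant factors of ∂_1 are all 1, so H_0 = Z.
  H_1: rank ker ∂_1 − rank ∂_2 = (10 − 4) − 5 = 1, and the invariant factors of ∂_2 are all 1, so H_1 = Z.
  H_2: rank ker ∂_2 − rank ∂_3 = (5 − 5) − 0 = 0, and there is no ∂_3, so H_2 = 0.

As a check, the Euler characteristic is 5 − 10 + 5 = 0, which agrees with 1 − 1 + 0 = 0.
(K is a triangulation of the Möbius band.)

H_0 = Z,  H_1 = Z,  H_2 = 0.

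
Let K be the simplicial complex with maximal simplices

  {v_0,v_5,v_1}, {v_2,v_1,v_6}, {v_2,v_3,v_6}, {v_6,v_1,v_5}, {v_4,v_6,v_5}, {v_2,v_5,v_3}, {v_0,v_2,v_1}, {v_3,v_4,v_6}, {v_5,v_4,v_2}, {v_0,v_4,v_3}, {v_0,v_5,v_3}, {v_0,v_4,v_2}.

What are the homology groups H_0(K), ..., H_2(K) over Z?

H_0 ≅ Z,  H_1 ≅ Z/2,  H_2 = 0.

Fix the vertex order v_0 < v_1 < v_2 < v_3 < v_4 < v_5 < v_6 and write every simplex with vertices in increasing order. Then dim K = 2 and the simplices of K are:

  0-simplices (7): [v_0], [v_1], [v_2], [v_3], [v_4], [v_5], [v_6]
  1-simplices (18): (18 of them)
  2-simplices (12): (12 of them)

Hence C_0 ≅ Z^7, C_1 ≅ Z^18, C_2 ≅ Z^12.

∂_1: C_1 → C_0 sends each edge [p,q] (with p < q) to q − p.
This gives a 7×18 integer matrix of rank 6; reducing to Smith normal form yields diagonal entries (1,1,1,1,1,1).

∂_2: C_2 → C_1 acts by ∂[p,q,r] = [q,r] − [p,r] + [p,q]. For instance
  ∂[v_0,v_3,v_4] = [v_3,v_4] − [v_0,v_4] + [v_0,v_3],
  ∂[v_1,v_2,v_6] = [v_2,v_6] − [v_1,v_6] + [v_1,v_2].
The resulting 18×12 matrix has rank 12, and its Smith normal form has invariant factors (1,1,1,1,1,1,1,1,1,1,1,2).

From H_k ≅ ker(∂_k) / im(∂_{k+1}) we obtain:

  H_0: rank C_0 − rank ∂_1 = 7 − 6 = 1, and the invariant factors of ∂_1 are all 1, so H_0 ≅ Z.
  H_1: rank ker ∂_1 − rank ∂_2 = (18 − 6) − 12 = 0, and ∂_2 has invariant factor 2 > 1, so H_1 ≅ Z/2.
  H_2: rank ker ∂_2 − rank ∂_3 = (12 − 12) − 0 = 0, and there is no ∂_3, so H_2 ≅ 0.

(K is a triangulation of the real projective plane RP^2.)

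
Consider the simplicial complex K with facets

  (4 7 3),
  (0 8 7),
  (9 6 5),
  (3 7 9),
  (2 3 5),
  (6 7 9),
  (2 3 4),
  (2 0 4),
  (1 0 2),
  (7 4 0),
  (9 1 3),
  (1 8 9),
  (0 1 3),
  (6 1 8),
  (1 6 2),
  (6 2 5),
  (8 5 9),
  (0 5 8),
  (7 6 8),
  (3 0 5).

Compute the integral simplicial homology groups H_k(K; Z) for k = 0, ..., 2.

H_0 ≅ Z,  H_1 ≅ Z ⊕ Z/2Z,  H_2 = 0.

K has 10 vertices, 30 edges, 20 triangles.
rank ∂_0 = 0, rank ∂_1 = 9 ⇒ b_0 = 10 − 0 − 9 = 1; all invariant factors of ∂_1 are 1 so no torsion. So H_0 = Z.
rank ∂_1 = 9, rank ∂_2 = 20 ⇒ b_1 = 30 − 9 − 20 = 1; ∂_2 has invariant factor(s) [2] giving torsion. So H_1 = Z ⊕ Z/2Z.
rank ∂_2 = 20, rank ∂_3 = 0 ⇒ b_2 = 20 − 20 − 0 = 0. So H_2 = 0.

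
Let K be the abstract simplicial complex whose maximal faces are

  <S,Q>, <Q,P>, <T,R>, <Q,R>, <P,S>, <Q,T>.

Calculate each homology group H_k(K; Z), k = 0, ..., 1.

H_0 ≅ Z,  H_1 ≅ Z^2.

Take the total order P < Q < R < S < T on the vertex set. Then K (dimension 1) consists of the simplices:

  0-simplices (5): P, Q, R, S, T
  1-simplices (6): PQ, PS, QR, QS, QT, RT

Hence C_0 ≅ Z^5, C_1 ≅ Z^6.

The boundary map ∂_1: C_1 → C_0 sends each edge [p,q] (with p < q) to q − p.
As a 5×6 matrix over Z this has rank 4, with invariant factors (1,1,1,1).

Reading off H_k = ker ∂_k / im ∂_{k+1}:

  H_0: rank C_0 − rank ∂_1 = 5 − 4 = 1, and the invariant factors of ∂_1 are all 1, so H_0 = Z.
  H_1: rank ker ∂_1 − rank ∂_2 = (6 − 4) − 0 = 2, and there is no ∂_2, so H_1 = Z^2.

As a check, the Euler characteristic is 5 − 6 = -1, which agrees with 1 − 2 = -1.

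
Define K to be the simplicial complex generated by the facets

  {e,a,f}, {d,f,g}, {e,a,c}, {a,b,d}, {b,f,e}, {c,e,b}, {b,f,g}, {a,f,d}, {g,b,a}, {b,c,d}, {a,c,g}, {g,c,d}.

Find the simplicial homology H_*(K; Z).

We work with the vertex ordering a < b < c < d < e < f < g. The simplices of K, each written with vertices in increasing order, are:

  0-simplices (7): a, b, c, d, e, f, g
  1-simplices (18): ab, ac, ad, ae, af, ag, bc, bd, be, bf, bg, cd, ce, cg, df, dg, ef, fg
  2-simplices (12): abd, abg, ace, acg, adf, aef, bcd, bce, bef, bfg, cdg, dfg

Hence C_0 ≅ Z^7, C_1 ≅ Z^18, C_2 ≅ Z^12.

Boundary ∂_1: C_1 → C_0 maps an edge to its endpoints' difference, ∂[p,q] = q − p. For instance
  ∂ef = f − e.
The 7×18 boundary matrix has rank 6 and Smith normal form diag(1,1,1,1,1,1).

Boundary ∂_2: C_2 → C_1 acts by ∂[p,q,r] = [q,r] − [p,r] + [p,q]. For instance
  ∂dfg = fg − dg + df,
  ∂aef = ef − af + ae.
The resulting 18×12 matrix has rank 12, and its Smith normal form has invariant factors (1,1,1,1,1,1,1,1,1,1,1,2).

Reading off H_k = ker ∂_k / im ∂_{k+1}:

  H_0: rank C_0 − rank ∂_1 = 7 − 6 = 1, and the invariant factors of ∂_1 are all 1, so H_0 ≅ Z.
  H_1: rank ker ∂_1 − rank ∂_2 = (18 − 6) − 12 = 0, and ∂_2 has invariant factor 2 > 1, so H_1 ≅ Z/2Z.
  H_2: rank ker ∂_2 − rank ∂_3 = (12 − 12) − 0 = 0, and there is no ∂_3, so H_2 ≅ 0.

As a check, the Euler characteristic is 7 − 18 + 12 = 1, which agrees with 1 − 0 + 0 = 1.

H_0 ≅ Z,  H_1 ≅ Z/2Z,  H_2 = 0.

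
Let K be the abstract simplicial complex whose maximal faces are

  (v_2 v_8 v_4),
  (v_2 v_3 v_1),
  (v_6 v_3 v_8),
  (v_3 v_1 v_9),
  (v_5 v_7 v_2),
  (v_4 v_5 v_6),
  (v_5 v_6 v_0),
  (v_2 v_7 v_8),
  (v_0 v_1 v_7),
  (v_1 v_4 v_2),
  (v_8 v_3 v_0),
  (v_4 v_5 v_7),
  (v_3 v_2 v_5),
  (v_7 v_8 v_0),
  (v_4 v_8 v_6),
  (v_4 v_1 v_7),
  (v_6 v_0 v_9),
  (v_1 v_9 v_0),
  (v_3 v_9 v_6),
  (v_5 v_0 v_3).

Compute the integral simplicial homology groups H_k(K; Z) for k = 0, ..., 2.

H_0 ≅ Z,  H_1 ≅ Z × Z/2,  H_2 = 0.

We work with the vertex ordering v_0 < v_1 < v_2 < v_3 < v_4 < v_5 < v_6 < v_7 < v_8 < v_9. The simplices of K, each written with vertices in increasing order, are:

  0-simplices (10): [v_0], [v_1], [v_2], [v_3], [v_4], [v_5], [v_6], [v_7], [v_8], [v_9]
  1-simplices (30): (30 of them)
  2-simplices (20): (20 of them)

Hence C_0 ≅ Z^10, C_1 ≅ Z^30, C_2 ≅ Z^20.

Boundary ∂_1: C_1 → C_0 sends each edge [p,q] (with p < q) to q − p. For instance
  ∂[v_3,v_8] = [v_8] − [v_3].
This gives a 10×30 integer matrix of rank 9; reducing to Smith normal form yields diagonal entries (1,1,1,1,1,1,1,1,1).

Boundary ∂_2: C_2 → C_1 maps a triangle to the signed sum of its edges. For instance
  ∂[v_2,v_7,v_8] = [v_7,v_8] − [v_2,v_8] + [v_2,v_7],
  ∂[v_0,v_5,v_6] = [v_5,v_6] − [v_0,v_6] + [v_0,v_5].
The 30×20 boundary matrix has rank 20 and Smith normal form diag(1,1,1,1,1,1,1,1,1,1,1,1,1,1,1,1,1,1,1,2).

Reading off H_k = ker ∂_k / im ∂_{k+1}:

  H_0: rank C_0 − rank ∂_1 = 10 − 9 = 1, and the invariant factors of ∂_1 are all 1, so H_0 = Z.
  H_1: rank ker ∂_1 − rank ∂_2 = (30 − 9) − 20 = 1, and ∂_2 has invariant factor 2 > 1, so H_1 = Z × Z/2.
  H_2: rank ker ∂_2 − rank ∂_3 = (20 − 20) − 0 = 0, and there is no ∂_3, so H_2 = 0.

As a check, the Euler characteristic is 10 − 30 + 20 = 0, which agrees with 1 − 1 + 0 = 0.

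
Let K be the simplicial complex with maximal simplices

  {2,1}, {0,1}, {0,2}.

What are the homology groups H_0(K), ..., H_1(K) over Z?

H_0 ≅ Z,  H_1 ≅ Z.

Fix the vertex order 0 < 1 < 2 and write every simplex with vertices in increasing order. Then dim K = 1 and the simplices of K are:

  0-simplices (3): [0], [1], [2]
  1-simplices (3): [0,1], [0,2], [1,2]

giving chain groups C_0 ≅ Z^3, C_1 ≅ Z^3.

The boundary map ∂_1: C_1 → C_0 sends each edge [p,q] (with p < q) to q − p. For instance
  ∂[1,2] = [2] − [1].
As a 3×3 matrix over Z this has rank 2, with invariant factors (1,1).

From H_k ≅ ker(∂_k) / im(∂_{k+1}) we obtain:

  H_0: rank C_0 − rank ∂_1 = 3 − 2 = 1, and the invariant factors of ∂_1 are all 1, so H_0 = Z.
  H_1: rank ker ∂_1 − rank ∂_2 = (3 − 2) − 0 = 1, and there is no ∂_2, so H_1 = Z.

(K is a triangulation of the circle S^1.)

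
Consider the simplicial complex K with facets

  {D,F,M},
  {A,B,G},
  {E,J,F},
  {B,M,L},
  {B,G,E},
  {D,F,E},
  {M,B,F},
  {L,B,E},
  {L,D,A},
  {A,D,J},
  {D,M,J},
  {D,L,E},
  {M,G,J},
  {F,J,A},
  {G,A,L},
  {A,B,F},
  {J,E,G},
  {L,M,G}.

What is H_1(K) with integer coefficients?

H_1 = Z × Z/2.

Fix the vertex order A < B < D < E < F < G < J < L < M and write every simplex with vertices in increasing order. Then dim K = 2 and the simplices of K are:

  0-simplices (9): A, B, D, E, F, G, J, L, M
  1-simplices (27): AB, AD, AF, AG, AJ, AL, BE, BF, BG, BL, BM, DE, DF, DJ, DL, DM, EF, EG, EJ, EL, FJ, FM, GJ, GL, GM, JM, LM
  2-simplices (18): ABF, ABG, ADJ, ADL, AFJ, AGL, BEG, BEL, BFM, BLM, DEF, DEL, DFM, DJM, EFJ, EGJ, GJM, GLM

giving chain groups C_0 ≅ Z^9, C_1 ≅ Z^27, C_2 ≅ Z^18.

∂_1: C_1 → C_0 sends each edge [p,q] (with p < q) to q − p.
This gives a 9×27 integer matrix of rank 8; reducing to Smith normal form yields diagonal entries (1,1,1,1,1,1,1,1).

The boundary map ∂_2: C_2 → C_1 sends each 2-simplex [p,q,r] to [q,r] − [p,r] + [p,q]. For instance
  ∂DFM = FM − DM + DF,
  ∂EGJ = GJ − EJ + EG.
As a 27×18 matrix over Z this has rank 18, with invariant factors (1,1,1,1,1,1,1,1,1,1,1,1,1,1,1,1,1,2).

Reading off H_k = ker ∂_k / im ∂_{k+1}:

  H_1: rank ker ∂_1 − rank ∂_2 = (27 − 8) − 18 = 1, and ∂_2 has invariant factor 2 > 1, so H_1 = Z × Z/2.

(K is a triangulation of the Klein bottle.)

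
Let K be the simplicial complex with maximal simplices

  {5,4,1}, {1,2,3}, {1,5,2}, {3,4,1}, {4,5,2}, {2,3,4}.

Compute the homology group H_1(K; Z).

H_1 ≅ 0.

We work with the vertex ordering 1 < 2 < 3 < 4 < 5. The simplices of K, each written with vertices in increasing order, are:

  0-simplices (5): [1], [2], [3], [4], [5]
  1-simplices (9): [1,2], [1,3], [1,4], [1,5], [2,3], [2,4], [2,5], [3,4], [4,5]
  2-simplices (6): [1,2,3], [1,2,5], [1,3,4], [1,4,5], [2,3,4], [2,4,5]

Hence C_0 ≅ Z^5, C_1 ≅ Z^9, C_2 ≅ Z^6.

Boundary ∂_1: C_1 → C_0 sends each edge [p,q] (with p < q) to q − p. For instance
  ∂[2,4] = [4] − [2].
This gives a 5×9 integer matrix of rank 4; reducing to Smith normal form yields diagonal entries (1,1,1,1).

The boundary map ∂_2: C_2 → C_1 acts by ∂[p,q,r] = [q,r] − [p,r] + [p,q]. For instance
  ∂[1,4,5] = [4,5] − [1,5] + [1,4],
  ∂[1,3,4] = [3,4] − [1,4] + [1,3].
This gives a 9×6 integer matrix of rank 5; reducing to Smith normal form yields diagonal entries (1,1,1,1,1).

Now H_k = ker ∂_k / im ∂_{k+1}, so:

  H_1: rank ker ∂_1 − rank ∂_2 = (9 − 4) − 5 = 0, and the invariant factors of ∂_2 are all 1, so H_1 = 0.

(K is a triangulation of the 2-sphere S^2.)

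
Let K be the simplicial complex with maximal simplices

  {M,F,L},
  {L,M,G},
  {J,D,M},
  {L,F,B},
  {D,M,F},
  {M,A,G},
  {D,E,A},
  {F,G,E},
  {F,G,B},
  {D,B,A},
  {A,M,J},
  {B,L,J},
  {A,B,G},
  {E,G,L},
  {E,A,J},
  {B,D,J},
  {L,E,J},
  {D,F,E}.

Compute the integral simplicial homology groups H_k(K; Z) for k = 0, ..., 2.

H_0 ≅ Z,  H_1 ≅ Z ⊕ Z_2,  H_2 = 0.

K has 9 vertices, 27 edges, 18 triangles.
rank ∂_0 = 0, rank ∂_1 = 8 ⇒ b_0 = 9 − 0 − 8 = 1; all invariant factors of ∂_1 are 1 so no torsion. So H_0 = Z.
rank ∂_1 = 8, rank ∂_2 = 18 ⇒ b_1 = 27 − 8 − 18 = 1; ∂_2 has invariant factor(s) [2] giving torsion. So H_1 = Z ⊕ Z_2.
rank ∂_2 = 18, rank ∂_3 = 0 ⇒ b_2 = 18 − 18 − 0 = 0. So H_2 = 0.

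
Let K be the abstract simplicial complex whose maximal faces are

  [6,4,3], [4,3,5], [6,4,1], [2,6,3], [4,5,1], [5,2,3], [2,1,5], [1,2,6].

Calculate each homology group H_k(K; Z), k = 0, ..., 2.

Order the vertices as 1 < 2 < 3 < 4 < 5 < 6. Listing each simplex with vertices in this order, K has dimension 2 with simplices:

  0-simplices (6): [1], [2], [3], [4], [5], [6]
  1-simplices (12): [1,2], [1,4], [1,5], [1,6], [2,3], [2,5], [2,6], [3,4], [3,5], [3,6], [4,5], [4,6]
  2-simplices (8): [1,2,5], [1,2,6], [1,4,5], [1,4,6], [2,3,5], [2,3,6], [3,4,5], [3,4,6]

giving chain groups C_0 ≅ Z^6, C_1 ≅ Z^12, C_2 ≅ Z^8.

Boundary ∂_1: C_1 → C_0 sends each edge [p,q] (with p < q) to q − p. For instance
  ∂[2,6] = [6] − [2].
This gives a 6×12 integer matrix of rank 5; reducing to Smith normal form yields diagonal entries (1,1,1,1,1).

The boundary map ∂_2: C_2 → C_1 acts by ∂[p,q,r] = [q,r] − [p,r] + [p,q]. For instance
  ∂[3,4,5] = [4,5] − [3,5] + [3,4],
  ∂[1,2,6] = [2,6] − [1,6] + [1,2].
This gives a 12×8 integer matrix of rank 7; reducing to Smith normal form yields diagonal entries (1,1,1,1,1,1,1).

From H_k ≅ ker(∂_k) / im(∂_{k+1}) we obtain:

  H_0: rank C_0 − rank ∂_1 = 6 − 5 = 1, and the invariant factors of ∂_1 are all 1, so H_0 ≅ Z.
  H_1: rank ker ∂_1 − rank ∂_2 = (12 − 5) − 7 = 0, and the invariant factors of ∂_2 are all 1, so H_1 ≅ 0.
  H_2: rank ker ∂_2 − rank ∂_3 = (8 − 7) − 0 = 1, and there is no ∂_3, so H_2 ≅ Z.

(K is a triangulation of the 2-sphere S^2.)

H_0 ≅ Z,  H_1 = 0,  H_2 ≅ Z.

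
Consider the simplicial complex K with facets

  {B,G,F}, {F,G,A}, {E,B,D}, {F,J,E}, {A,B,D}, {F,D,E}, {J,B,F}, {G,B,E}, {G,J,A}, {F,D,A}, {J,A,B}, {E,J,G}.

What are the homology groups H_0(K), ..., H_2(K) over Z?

H_0 ≅ Z,  H_1 ≅ Z/2,  H_2 = 0.

Fix the vertex order A < B < D < E < F < G < J and write every simplex with vertices in increasing order. Then dim K = 2 and the simplices of K are:

  0-simplices (7): A, B, D, E, F, G, J
  1-simplices (18): AB, AD, AF, AG, AJ, BD, BE, BF, BG, BJ, DE, DF, EF, EG, EJ, FG, FJ, GJ
  2-simplices (12): ABD, ABJ, ADF, AFG, AGJ, BDE, BEG, BFG, BFJ, DEF, EFJ, EGJ

Hence C_0 ≅ Z^7, C_1 ≅ Z^18, C_2 ≅ Z^12.

Boundary ∂_1: C_1 → C_0 is given by ∂[p,q] = [q] − [p]. For instance
  ∂BG = G − B.
The 7×18 boundary matrix has rank 6 and Smith normal form diag(1,1,1,1,1,1).

Boundary ∂_2: C_2 → C_1 acts by ∂[p,q,r] = [q,r] − [p,r] + [p,q]. For instance
  ∂BEG = EG − BG + BE,
  ∂DEF = EF − DF + DE.
The resulting 18×12 matrix has rank 12, and its Smith normal form has invariant factors (1,1,1,1,1,1,1,1,1,1,1,2).

Reading off H_k = ker ∂_k / im ∂_{k+1}:

  H_0: rank C_0 − rank ∂_1 = 7 − 6 = 1, and the invariant factors of ∂_1 are all 1, so H_0 = Z.
  H_1: rank ker ∂_1 − rank ∂_2 = (18 − 6) − 12 = 0, and ∂_2 has invariant factor 2 > 1, so H_1 = Z/2.
  H_2: rank ker ∂_2 − rank ∂_3 = (12 − 12) − 0 = 0, and there is no ∂_3, so H_2 = 0.

As a check, the Euler characteristic is 7 − 18 + 12 = 1, which agrees with 1 − 0 + 0 = 1.
(K is a triangulation of the real projective plane RP^2.)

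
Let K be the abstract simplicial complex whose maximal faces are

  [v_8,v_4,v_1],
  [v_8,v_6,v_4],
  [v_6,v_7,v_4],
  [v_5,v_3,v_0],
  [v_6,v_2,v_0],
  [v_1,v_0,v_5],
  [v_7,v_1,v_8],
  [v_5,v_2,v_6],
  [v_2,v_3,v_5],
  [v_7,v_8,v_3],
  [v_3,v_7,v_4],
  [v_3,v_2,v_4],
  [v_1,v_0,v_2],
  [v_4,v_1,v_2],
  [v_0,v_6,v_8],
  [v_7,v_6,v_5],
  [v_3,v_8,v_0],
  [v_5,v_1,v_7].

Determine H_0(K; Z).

H_0 ≅ Z.

We work with the vertex ordering v_0 < v_1 < v_2 < v_3 < v_4 < v_5 < v_6 < v_7 < v_8. The simplices of K, each written with vertices in increasing order, are:

  0-simplices (9): [v_0], [v_1], [v_2], [v_3], [v_4], [v_5], [v_6], [v_7], [v_8]
  1-simplices (27): (27 of them)
  2-simplices (18): (18 of them)

so the chain groups are C_0 ≅ Z^9, C_1 ≅ Z^27, C_2 ≅ Z^18.

Boundary ∂_1: C_1 → C_0 is given by ∂[p,q] = [q] − [p]. For instance
  ∂[v_7,v_8] = [v_8] − [v_7].
As a 9×27 matrix over Z this has rank 8, with invariant factors (1,1,1,1,1,1,1,1).

Boundary ∂_2: C_2 → C_1 sends each 2-simplex [p,q,r] to [q,r] − [p,r] + [p,q]. For instance
  ∂[v_0,v_1,v_2] = [v_1,v_2] − [v_0,v_2] + [v_0,v_1],
  ∂[v_4,v_6,v_8] = [v_6,v_8] − [v_4,v_8] + [v_4,v_6].
As a 27×18 matrix over Z this has rank 18, with invariant factors (1,1,1,1,1,1,1,1,1,1,1,1,1,1,1,1,1,2).

Now H_k = ker ∂_k / im ∂_{k+1}, so:

  H_0: rank C_0 − rank ∂_1 = 9 − 8 = 1, and the invariant factors of ∂_1 are all 1, so H_0 ≅ Z.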